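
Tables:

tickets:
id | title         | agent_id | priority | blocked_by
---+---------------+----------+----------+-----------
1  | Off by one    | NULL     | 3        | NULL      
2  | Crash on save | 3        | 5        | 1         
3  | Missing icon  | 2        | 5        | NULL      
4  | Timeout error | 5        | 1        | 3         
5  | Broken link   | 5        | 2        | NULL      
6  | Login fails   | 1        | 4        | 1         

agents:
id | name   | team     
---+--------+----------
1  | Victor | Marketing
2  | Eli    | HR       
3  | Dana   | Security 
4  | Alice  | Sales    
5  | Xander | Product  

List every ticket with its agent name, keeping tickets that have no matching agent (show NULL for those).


LEFT JOIN keeps every row from tickets (the left table); where agent_id has no match in agents, the agent columns become NULL. Walk through each ticket:
  - ticket 1 (Off by one): agent_id=NULL, no match -> kept with NULL
  - ticket 2 (Crash on save): agent_id=3 -> matches Dana
  - ticket 3 (Missing icon): agent_id=2 -> matches Eli
  - ticket 4 (Timeout error): agent_id=5 -> matches Xander
  - ticket 5 (Broken link): agent_id=5 -> matches Xander
  - ticket 6 (Login fails): agent_id=1 -> matches Victor
All 6 rows appear; 1 has NULL agent.

SQL:
SELECT a.title, b.name AS agent
FROM tickets a
LEFT JOIN agents b ON a.agent_id = b.id

Result:
title         | agent 
--------------+-------
Off by one    | NULL  
Crash on save | Dana  
Missing icon  | Eli   
Timeout error | Xander
Broken link   | Xander
Login fails   | Victor


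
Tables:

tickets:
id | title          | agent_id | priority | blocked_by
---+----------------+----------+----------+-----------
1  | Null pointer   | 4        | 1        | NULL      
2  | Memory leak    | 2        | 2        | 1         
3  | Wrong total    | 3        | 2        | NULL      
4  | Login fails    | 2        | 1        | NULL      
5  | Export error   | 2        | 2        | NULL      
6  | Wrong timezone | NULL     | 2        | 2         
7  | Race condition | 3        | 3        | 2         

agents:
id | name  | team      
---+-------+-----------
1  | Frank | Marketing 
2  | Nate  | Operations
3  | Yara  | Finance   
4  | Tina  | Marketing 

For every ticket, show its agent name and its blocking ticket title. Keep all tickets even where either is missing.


Two LEFT JOINs from the same base table tickets: one to agents via agent_id, one to tickets itself via blocked_by. Both are LEFT so every ticket is preserved.
Match against agents:
  - ticket 1 (Null pointer): agent_id=4 -> matches Tina
  - ticket 2 (Memory leak): agent_id=2 -> matches Nate
  - ticket 3 (Wrong total): agent_id=3 -> matches Yara
  - ticket 4 (Login fails): agent_id=2 -> matches Nate
  - ticket 5 (Export error): agent_id=2 -> matches Nate
  - ticket 6 (Wrong timezone): agent_id=NULL, no match -> kept with NULL
  - ticket 7 (Race condition): agent_id=3 -> matches Yara
Match against tickets (self):
  - ticket 1 (Null pointer): blocked_by=NULL -> NULL
  - ticket 2 (Memory leak): blocked_by=1 -> Null pointer
  - ticket 3 (Wrong total): blocked_by=NULL -> NULL
  - ticket 4 (Login fails): blocked_by=NULL -> NULL
  - ticket 5 (Export error): blocked_by=NULL -> NULL
  - ticket 6 (Wrong timezone): blocked_by=2 -> Memory leak
  - ticket 7 (Race condition): blocked_by=2 -> Memory leak

SQL:
SELECT a.title, b.name AS agent, c.title AS blocked_by
FROM tickets a
LEFT JOIN agents b ON a.agent_id = b.id
LEFT JOIN tickets c ON a.blocked_by = c.id

Result:
title          | agent | blocked_by  
---------------+-------+-------------
Null pointer   | Tina  | NULL        
Memory leak    | Nate  | Null pointer
Wrong total    | Yara  | NULL        
Login fails    | Nate  | NULL        
Export error   | Nate  | NULL        
Wrong timezone | NULL  | Memory leak 
Race condition | Yara  | Memory leak 


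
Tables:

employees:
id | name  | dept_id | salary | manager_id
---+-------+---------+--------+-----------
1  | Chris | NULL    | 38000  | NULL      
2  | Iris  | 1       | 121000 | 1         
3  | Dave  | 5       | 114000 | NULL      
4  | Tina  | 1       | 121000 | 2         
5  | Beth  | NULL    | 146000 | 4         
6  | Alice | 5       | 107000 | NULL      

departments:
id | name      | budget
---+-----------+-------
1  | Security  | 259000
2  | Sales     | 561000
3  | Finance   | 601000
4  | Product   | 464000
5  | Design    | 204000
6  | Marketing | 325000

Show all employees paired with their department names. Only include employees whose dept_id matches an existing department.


INNER JOIN keeps only employees rows whose dept_id matches an id in departments. Walk through each employee:
  - employee 1 (Chris): dept_id=NULL, no match -> dropped
  - employee 2 (Iris): dept_id=1 -> matches Security
  - employee 3 (Dave): dept_id=5 -> matches Design
  - employee 4 (Tina): dept_id=1 -> matches Security
  - employee 5 (Beth): dept_id=NULL, no match -> dropped
  - employee 6 (Alice): dept_id=5 -> matches Design
So 2 of 6 rows are dropped.

SQL:
SELECT a.name, b.name AS department
FROM employees a
INNER JOIN departments b ON a.dept_id = b.id

Result:
name  | department
------+-----------
Iris  | Security  
Dave  | Design    
Tina  | Security  
Alice | Design    


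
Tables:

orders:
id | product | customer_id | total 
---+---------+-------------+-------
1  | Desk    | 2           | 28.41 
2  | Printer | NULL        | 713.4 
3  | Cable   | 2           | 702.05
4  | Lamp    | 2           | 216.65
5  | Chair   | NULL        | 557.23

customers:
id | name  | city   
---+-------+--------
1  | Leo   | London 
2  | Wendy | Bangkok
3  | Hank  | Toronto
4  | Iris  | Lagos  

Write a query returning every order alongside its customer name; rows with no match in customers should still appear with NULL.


LEFT JOIN keeps every row from orders (the left table); where customer_id has no match in customers, the customer columns become NULL. Walk through each order:
  - order 1 (Desk): customer_id=2 -> matches Wendy
  - order 2 (Printer): customer_id=NULL, no match -> kept with NULL
  - order 3 (Cable): customer_id=2 -> matches Wendy
  - order 4 (Lamp): customer_id=2 -> matches Wendy
  - order 5 (Chair): customer_id=NULL, no match -> kept with NULL
All 5 rows appear; 2 have NULL customer.

SQL:
SELECT a.product, b.name AS customer
FROM orders a
LEFT JOIN customers b ON a.customer_id = b.id

Result:
product | customer
--------+---------
Desk    | Wendy   
Printer | NULL    
Cable   | Wendy   
Lamp    | Wendy   
Chair   | NULL    


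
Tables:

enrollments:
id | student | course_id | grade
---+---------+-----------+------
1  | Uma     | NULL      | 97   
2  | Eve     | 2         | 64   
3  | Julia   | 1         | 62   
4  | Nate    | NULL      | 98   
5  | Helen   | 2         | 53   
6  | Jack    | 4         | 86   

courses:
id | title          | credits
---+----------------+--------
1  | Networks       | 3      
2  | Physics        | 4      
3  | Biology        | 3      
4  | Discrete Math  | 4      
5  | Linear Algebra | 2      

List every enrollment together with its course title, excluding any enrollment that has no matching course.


INNER JOIN keeps only enrollments rows whose course_id matches an id in courses. Walk through each enrollment:
  - enrollment 1 (Uma): course_id=NULL, no match -> dropped
  - enrollment 2 (Eve): course_id=2 -> matches Physics
  - enrollment 3 (Julia): course_id=1 -> matches Networks
  - enrollment 4 (Nate): course_id=NULL, no match -> dropped
  - enrollment 5 (Helen): course_id=2 -> matches Physics
  - enrollment 6 (Jack): course_id=4 -> matches Discrete Math
So 2 of 6 rows are dropped.

SQL:
SELECT a.student, b.title AS course
FROM enrollments a
INNER JOIN courses b ON a.course_id = b.id

Result:
student | course       
--------+--------------
Eve     | Physics      
Julia   | Networks     
Helen   | Physics      
Jack    | Discrete Math


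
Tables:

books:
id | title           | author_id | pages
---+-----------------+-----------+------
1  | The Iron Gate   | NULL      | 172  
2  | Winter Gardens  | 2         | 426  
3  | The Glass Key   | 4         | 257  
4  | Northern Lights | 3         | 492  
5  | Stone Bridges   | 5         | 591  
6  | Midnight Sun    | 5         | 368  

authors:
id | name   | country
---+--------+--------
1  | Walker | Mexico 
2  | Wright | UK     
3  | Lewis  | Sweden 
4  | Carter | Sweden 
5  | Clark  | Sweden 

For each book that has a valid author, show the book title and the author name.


INNER JOIN keeps only books rows whose author_id matches an id in authors. Walk through each book:
  - book 1 (The Iron Gate): author_id=NULL, no match -> dropped
  - book 2 (Winter Gardens): author_id=2 -> matches Wright
  - book 3 (The Glass Key): author_id=4 -> matches Carter
  - book 4 (Northern Lights): author_id=3 -> matches Lewis
  - book 5 (Stone Bridges): author_id=5 -> matches Clark
  - book 6 (Midnight Sun): author_id=5 -> matches Clark
So 1 of 6 rows is dropped.

SQL:
SELECT a.title, b.name AS author
FROM books a
INNER JOIN authors b ON a.author_id = b.id

Result:
title           | author
----------------+-------
Winter Gardens  | Wright
The Glass Key   | Carter
Northern Lights | Lewis 
Stone Bridges   | Clark 
Midnight Sun    | Clark 


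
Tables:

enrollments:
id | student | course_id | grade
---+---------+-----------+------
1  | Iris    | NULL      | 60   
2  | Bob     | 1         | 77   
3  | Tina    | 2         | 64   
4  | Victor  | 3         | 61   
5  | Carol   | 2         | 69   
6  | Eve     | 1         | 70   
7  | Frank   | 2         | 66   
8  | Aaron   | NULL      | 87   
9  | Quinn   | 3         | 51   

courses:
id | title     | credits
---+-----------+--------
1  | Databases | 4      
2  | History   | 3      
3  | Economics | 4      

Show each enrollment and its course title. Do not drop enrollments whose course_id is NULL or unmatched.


LEFT JOIN keeps every row from enrollments (the left table); where course_id has no match in courses, the course columns become NULL. Walk through each enrollment:
  - enrollment 1 (Iris): course_id=NULL, no match -> kept with NULL
  - enrollment 2 (Bob): course_id=1 -> matches Databases
  - enrollment 3 (Tina): course_id=2 -> matches History
  - enrollment 4 (Victor): course_id=3 -> matches Economics
  - enrollment 5 (Carol): course_id=2 -> matches History
  - enrollment 6 (Eve): course_id=1 -> matches Databases
  - enrollment 7 (Frank): course_id=2 -> matches History
  - enrollment 8 (Aaron): course_id=NULL, no match -> kept with NULL
  - enrollment 9 (Quinn): course_id=3 -> matches Economics
All 9 rows appear; 2 have NULL course.

SQL:
SELECT a.student, b.title AS course
FROM enrollments a
LEFT JOIN courses b ON a.course_id = b.id

Result:
student | course   
--------+----------
Iris    | NULL     
Bob     | Databases
Tina    | History  
Victor  | Economics
Carol   | History  
Eve     | Databases
Frank   | History  
Aaron   | NULL     
Quinn   | Economics


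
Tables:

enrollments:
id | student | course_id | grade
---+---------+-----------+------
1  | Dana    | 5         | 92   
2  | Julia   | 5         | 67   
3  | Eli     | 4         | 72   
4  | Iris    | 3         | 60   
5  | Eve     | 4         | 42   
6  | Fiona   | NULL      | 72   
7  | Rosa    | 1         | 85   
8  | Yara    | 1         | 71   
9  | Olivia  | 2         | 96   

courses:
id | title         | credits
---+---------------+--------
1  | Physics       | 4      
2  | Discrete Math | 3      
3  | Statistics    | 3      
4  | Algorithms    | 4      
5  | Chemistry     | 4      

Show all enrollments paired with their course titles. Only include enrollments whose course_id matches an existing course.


INNER JOIN keeps only enrollments rows whose course_id matches an id in courses. Walk through each enrollment:
  - enrollment 1 (Dana): course_id=5 -> matches Chemistry
  - enrollment 2 (Julia): course_id=5 -> matches Chemistry
  - enrollment 3 (Eli): course_id=4 -> matches Algorithms
  - enrollment 4 (Iris): course_id=3 -> matches Statistics
  - enrollment 5 (Eve): course_id=4 -> matches Algorithms
  - enrollment 6 (Fiona): course_id=NULL, no match -> dropped
  - enrollment 7 (Rosa): course_id=1 -> matches Physics
  - enrollment 8 (Yara): course_id=1 -> matches Physics
  - enrollment 9 (Olivia): course_id=2 -> matches Discrete Math
So 1 of 9 rows is dropped.

SQL:
SELECT a.student, b.title AS course
FROM enrollments a
INNER JOIN courses b ON a.course_id = b.id

Result:
student | course       
--------+--------------
Dana    | Chemistry    
Julia   | Chemistry    
Eli     | Algorithms   
Iris    | Statistics   
Eve     | Algorithms   
Rosa    | Physics      
Yara    | Physics      
Olivia  | Discrete Math


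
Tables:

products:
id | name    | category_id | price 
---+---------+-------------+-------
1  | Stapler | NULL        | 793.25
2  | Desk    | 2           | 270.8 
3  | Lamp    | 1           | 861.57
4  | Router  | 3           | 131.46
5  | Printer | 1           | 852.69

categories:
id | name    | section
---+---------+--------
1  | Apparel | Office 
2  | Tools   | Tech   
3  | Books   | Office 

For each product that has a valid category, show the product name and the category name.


INNER JOIN keeps only products rows whose category_id matches an id in categories. Walk through each product:
  - product 1 (Stapler): category_id=NULL, no match -> dropped
  - product 2 (Desk): category_id=2 -> matches Tools
  - product 3 (Lamp): category_id=1 -> matches Apparel
  - product 4 (Router): category_id=3 -> matches Books
  - product 5 (Printer): category_id=1 -> matches Apparel
So 1 of 5 rows is dropped.

SQL:
SELECT a.name, b.name AS category
FROM products a
INNER JOIN categories b ON a.category_id = b.id

Result:
name    | category
--------+---------
Desk    | Tools   
Lamp    | Apparel 
Router  | Books   
Printer | Apparel 


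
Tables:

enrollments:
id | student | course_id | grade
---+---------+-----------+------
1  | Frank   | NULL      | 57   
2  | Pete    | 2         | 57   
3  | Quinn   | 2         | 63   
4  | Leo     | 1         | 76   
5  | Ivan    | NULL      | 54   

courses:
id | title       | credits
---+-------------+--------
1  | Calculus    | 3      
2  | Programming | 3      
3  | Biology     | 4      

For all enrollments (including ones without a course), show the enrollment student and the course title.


LEFT JOIN keeps every row from enrollments (the left table); where course_id has no match in courses, the course columns become NULL. Walk through each enrollment:
  - enrollment 1 (Frank): course_id=NULL, no match -> kept with NULL
  - enrollment 2 (Pete): course_id=2 -> matches Programming
  - enrollment 3 (Quinn): course_id=2 -> matches Programming
  - enrollment 4 (Leo): course_id=1 -> matches Calculus
  - enrollment 5 (Ivan): course_id=NULL, no match -> kept with NULL
All 5 rows appear; 2 have NULL course.

SQL:
SELECT a.student, b.title AS course
FROM enrollments a
LEFT JOIN courses b ON a.course_id = b.id

Result:
student | course     
--------+------------
Frank   | NULL       
Pete    | Programming
Quinn   | Programming
Leo     | Calculus   
Ivan    | NULL       


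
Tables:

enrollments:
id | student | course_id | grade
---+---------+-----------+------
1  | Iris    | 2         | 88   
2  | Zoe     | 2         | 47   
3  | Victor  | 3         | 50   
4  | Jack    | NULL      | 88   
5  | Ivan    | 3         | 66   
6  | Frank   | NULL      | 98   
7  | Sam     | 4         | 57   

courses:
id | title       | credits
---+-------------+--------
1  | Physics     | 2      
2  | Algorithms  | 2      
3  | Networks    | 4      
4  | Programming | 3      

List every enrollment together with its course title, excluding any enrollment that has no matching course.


INNER JOIN keeps only enrollments rows whose course_id matches an id in courses. Walk through each enrollment:
  - enrollment 1 (Iris): course_id=2 -> matches Algorithms
  - enrollment 2 (Zoe): course_id=2 -> matches Algorithms
  - enrollment 3 (Victor): course_id=3 -> matches Networks
  - enrollment 4 (Jack): course_id=NULL, no match -> dropped
  - enrollment 5 (Ivan): course_id=3 -> matches Networks
  - enrollment 6 (Frank): course_id=NULL, no match -> dropped
  - enrollment 7 (Sam): course_id=4 -> matches Programming
So 2 of 7 rows are dropped.

SQL:
SELECT a.student, b.title AS course
FROM enrollments a
INNER JOIN courses b ON a.course_id = b.id

Result:
student | course     
--------+------------
Iris    | Algorithms 
Zoe     | Algorithms 
Victor  | Networks   
Ivan    | Networks   
Sam     | Programming


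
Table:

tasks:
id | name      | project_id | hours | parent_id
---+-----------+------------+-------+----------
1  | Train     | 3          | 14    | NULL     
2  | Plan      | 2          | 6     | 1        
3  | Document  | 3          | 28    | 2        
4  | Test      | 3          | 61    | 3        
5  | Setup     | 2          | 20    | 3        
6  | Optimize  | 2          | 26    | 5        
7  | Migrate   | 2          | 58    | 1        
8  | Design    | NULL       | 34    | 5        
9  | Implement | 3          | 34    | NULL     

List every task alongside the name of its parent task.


This is a self-join: tasks is joined to a second copy of itself, matching each row's parent_id to another row's id. Use LEFT JOIN so rows with parent_id=NULL are kept.
  - task 1 (Train): parent_id=NULL -> NULL
  - task 2 (Plan): parent_id=1 -> Train
  - task 3 (Document): parent_id=2 -> Plan
  - task 4 (Test): parent_id=3 -> Document
  - task 5 (Setup): parent_id=3 -> Document
  - task 6 (Optimize): parent_id=5 -> Setup
  - task 7 (Migrate): parent_id=1 -> Train
  - task 8 (Design): parent_id=5 -> Setup
  - task 9 (Implement): parent_id=NULL -> NULL

SQL:
SELECT a.name AS item, b.name AS parent
FROM tasks a
LEFT JOIN tasks b ON a.parent_id = b.id

Result:
item      | parent  
----------+---------
Train     | NULL    
Plan      | Train   
Document  | Plan    
Test      | Document
Setup     | Document
Optimize  | Setup   
Migrate   | Train   
Design    | Setup   
Implement | NULL    


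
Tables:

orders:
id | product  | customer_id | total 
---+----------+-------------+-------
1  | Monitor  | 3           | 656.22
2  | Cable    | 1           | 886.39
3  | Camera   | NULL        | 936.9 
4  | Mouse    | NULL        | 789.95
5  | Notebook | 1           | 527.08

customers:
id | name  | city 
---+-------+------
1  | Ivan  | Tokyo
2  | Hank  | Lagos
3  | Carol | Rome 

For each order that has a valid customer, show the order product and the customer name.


INNER JOIN keeps only orders rows whose customer_id matches an id in customers. Walk through each order:
  - order 1 (Monitor): customer_id=3 -> matches Carol
  - order 2 (Cable): customer_id=1 -> matches Ivan
  - order 3 (Camera): customer_id=NULL, no match -> dropped
  - order 4 (Mouse): customer_id=NULL, no match -> dropped
  - order 5 (Notebook): customer_id=1 -> matches Ivan
So 2 of 5 rows are dropped.

SQL:
SELECT a.product, b.name AS customer
FROM orders a
INNER JOIN customers b ON a.customer_id = b.id

Result:
product  | customer
---------+---------
Monitor  | Carol   
Cable    | Ivan    
Notebook | Ivan    


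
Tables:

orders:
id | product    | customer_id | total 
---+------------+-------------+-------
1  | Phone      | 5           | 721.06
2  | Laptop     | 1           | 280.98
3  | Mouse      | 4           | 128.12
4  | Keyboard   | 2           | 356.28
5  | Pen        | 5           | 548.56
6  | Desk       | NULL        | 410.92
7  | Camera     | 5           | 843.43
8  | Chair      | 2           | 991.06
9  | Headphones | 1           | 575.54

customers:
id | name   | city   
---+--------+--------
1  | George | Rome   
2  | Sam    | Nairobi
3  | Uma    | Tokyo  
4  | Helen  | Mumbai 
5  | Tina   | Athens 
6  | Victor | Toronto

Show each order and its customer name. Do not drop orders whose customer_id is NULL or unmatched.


LEFT JOIN keeps every row from orders (the left table); where customer_id has no match in customers, the customer columns become NULL. Walk through each order:
  - order 1 (Phone): customer_id=5 -> matches Tina
  - order 2 (Laptop): customer_id=1 -> matches George
  - order 3 (Mouse): customer_id=4 -> matches Helen
  - order 4 (Keyboard): customer_id=2 -> matches Sam
  - order 5 (Pen): customer_id=5 -> matches Tina
  - order 6 (Desk): customer_id=NULL, no match -> kept with NULL
  - order 7 (Camera): customer_id=5 -> matches Tina
  - order 8 (Chair): customer_id=2 -> matches Sam
  - order 9 (Headphones): customer_id=1 -> matches George
All 9 rows appear; 1 has NULL customer.

SQL:
SELECT a.product, b.name AS customer
FROM orders a
LEFT JOIN customers b ON a.customer_id = b.id

Result:
product    | customer
-----------+---------
Phone      | Tina    
Laptop     | George  
Mouse      | Helen   
Keyboard   | Sam     
Pen        | Tina    
Desk       | NULL    
Camera     | Tina    
Chair      | Sam     
Headphones | George  


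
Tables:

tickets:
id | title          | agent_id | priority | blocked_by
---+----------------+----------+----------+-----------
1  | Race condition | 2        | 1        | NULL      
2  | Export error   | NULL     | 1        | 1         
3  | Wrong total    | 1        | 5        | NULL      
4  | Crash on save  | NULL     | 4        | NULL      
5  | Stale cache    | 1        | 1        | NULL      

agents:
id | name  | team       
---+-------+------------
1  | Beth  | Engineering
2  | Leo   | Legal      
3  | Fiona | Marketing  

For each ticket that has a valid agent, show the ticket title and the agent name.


INNER JOIN keeps only tickets rows whose agent_id matches an id in agents. Walk through each ticket:
  - ticket 1 (Race condition): agent_id=2 -> matches Leo
  - ticket 2 (Export error): agent_id=NULL, no match -> dropped
  - ticket 3 (Wrong total): agent_id=1 -> matches Beth
  - ticket 4 (Crash on save): agent_id=NULL, no match -> dropped
  - ticket 5 (Stale cache): agent_id=1 -> matches Beth
So 2 of 5 rows are dropped.

SQL:
SELECT a.title, b.name AS agent
FROM tickets a
INNER JOIN agents b ON a.agent_id = b.id

Result:
title          | agent
---------------+------
Race condition | Leo  
Wrong total    | Beth 
Stale cache    | Beth 


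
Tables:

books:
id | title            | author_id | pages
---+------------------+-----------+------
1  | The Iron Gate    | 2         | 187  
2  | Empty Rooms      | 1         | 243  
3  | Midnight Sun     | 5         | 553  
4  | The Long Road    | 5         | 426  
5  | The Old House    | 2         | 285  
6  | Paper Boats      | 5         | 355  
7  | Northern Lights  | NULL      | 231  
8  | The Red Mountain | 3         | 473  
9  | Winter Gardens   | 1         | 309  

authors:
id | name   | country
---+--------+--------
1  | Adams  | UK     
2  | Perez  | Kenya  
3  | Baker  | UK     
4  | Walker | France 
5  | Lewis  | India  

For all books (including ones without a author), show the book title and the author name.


LEFT JOIN keeps every row from books (the left table); where author_id has no match in authors, the author columns become NULL. Walk through each book:
  - book 1 (The Iron Gate): author_id=2 -> matches Perez
  - book 2 (Empty Rooms): author_id=1 -> matches Adams
  - book 3 (Midnight Sun): author_id=5 -> matches Lewis
  - book 4 (The Long Road): author_id=5 -> matches Lewis
  - book 5 (The Old House): author_id=2 -> matches Perez
  - book 6 (Paper Boats): author_id=5 -> matches Lewis
  - book 7 (Northern Lights): author_id=NULL, no match -> kept with NULL
  - book 8 (The Red Mountain): author_id=3 -> matches Baker
  - book 9 (Winter Gardens): author_id=1 -> matches Adams
All 9 rows appear; 1 has NULL author.

SQL:
SELECT a.title, b.name AS author
FROM books a
LEFT JOIN authors b ON a.author_id = b.id

Result:
title            | author
-----------------+-------
The Iron Gate    | Perez 
Empty Rooms      | Adams 
Midnight Sun     | Lewis 
The Long Road    | Lewis 
The Old House    | Perez 
Paper Boats      | Lewis 
Northern Lights  | NULL  
The Red Mountain | Baker 
Winter Gardens   | Adams 


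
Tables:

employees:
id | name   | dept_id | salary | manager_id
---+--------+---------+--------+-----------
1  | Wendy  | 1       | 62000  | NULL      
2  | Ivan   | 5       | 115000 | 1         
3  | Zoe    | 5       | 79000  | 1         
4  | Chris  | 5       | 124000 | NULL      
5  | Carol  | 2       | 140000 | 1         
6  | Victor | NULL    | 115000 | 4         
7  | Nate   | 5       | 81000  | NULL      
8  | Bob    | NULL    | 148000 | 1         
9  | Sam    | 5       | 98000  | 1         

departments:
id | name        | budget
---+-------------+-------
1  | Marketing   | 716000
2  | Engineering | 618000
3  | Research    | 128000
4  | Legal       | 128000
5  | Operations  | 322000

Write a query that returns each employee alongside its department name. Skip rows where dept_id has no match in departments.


INNER JOIN keeps only employees rows whose dept_id matches an id in departments. Walk through each employee:
  - employee 1 (Wendy): dept_id=1 -> matches Marketing
  - employee 2 (Ivan): dept_id=5 -> matches Operations
  - employee 3 (Zoe): dept_id=5 -> matches Operations
  - employee 4 (Chris): dept_id=5 -> matches Operations
  - employee 5 (Carol): dept_id=2 -> matches Engineering
  - employee 6 (Victor): dept_id=NULL, no match -> dropped
  - employee 7 (Nate): dept_id=5 -> matches Operations
  - employee 8 (Bob): dept_id=NULL, no match -> dropped
  - employee 9 (Sam): dept_id=5 -> matches Operations
So 2 of 9 rows are dropped.

SQL:
SELECT a.name, b.name AS department
FROM employees a
INNER JOIN departments b ON a.dept_id = b.id

Result:
name  | department 
------+------------
Wendy | Marketing  
Ivan  | Operations 
Zoe   | Operations 
Chris | Operations 
Carol | Engineering
Nate  | Operations 
Sam   | Operations 


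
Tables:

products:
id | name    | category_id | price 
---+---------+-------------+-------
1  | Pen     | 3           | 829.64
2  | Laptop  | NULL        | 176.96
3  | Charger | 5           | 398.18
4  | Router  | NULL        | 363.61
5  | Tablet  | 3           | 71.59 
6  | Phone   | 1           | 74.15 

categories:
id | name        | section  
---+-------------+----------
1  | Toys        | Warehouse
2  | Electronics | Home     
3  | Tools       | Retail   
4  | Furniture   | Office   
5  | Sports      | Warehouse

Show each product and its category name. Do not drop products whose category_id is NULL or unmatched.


LEFT JOIN keeps every row from products (the left table); where category_id has no match in categories, the category columns become NULL. Walk through each product:
  - product 1 (Pen): category_id=3 -> matches Tools
  - product 2 (Laptop): category_id=NULL, no match -> kept with NULL
  - product 3 (Charger): category_id=5 -> matches Sports
  - product 4 (Router): category_id=NULL, no match -> kept with NULL
  - product 5 (Tablet): category_id=3 -> matches Tools
  - product 6 (Phone): category_id=1 -> matches Toys
All 6 rows appear; 2 have NULL category.

SQL:
SELECT a.name, b.name AS category
FROM products a
LEFT JOIN categories b ON a.category_id = b.id

Result:
name    | category
--------+---------
Pen     | Tools   
Laptop  | NULL    
Charger | Sports  
Router  | NULL    
Tablet  | Tools   
Phone   | Toys    


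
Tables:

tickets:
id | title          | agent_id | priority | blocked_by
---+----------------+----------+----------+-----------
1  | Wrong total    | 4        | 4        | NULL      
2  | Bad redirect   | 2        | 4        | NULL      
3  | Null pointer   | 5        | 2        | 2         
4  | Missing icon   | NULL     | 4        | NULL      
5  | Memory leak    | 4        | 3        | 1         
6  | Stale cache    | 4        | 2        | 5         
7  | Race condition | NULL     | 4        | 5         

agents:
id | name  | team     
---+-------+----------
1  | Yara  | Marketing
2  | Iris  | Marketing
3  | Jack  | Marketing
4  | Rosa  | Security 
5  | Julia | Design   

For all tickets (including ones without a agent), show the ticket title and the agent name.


LEFT JOIN keeps every row from tickets (the left table); where agent_id has no match in agents, the agent columns become NULL. Walk through each ticket:
  - ticket 1 (Wrong total): agent_id=4 -> matches Rosa
  - ticket 2 (Bad redirect): agent_id=2 -> matches Iris
  - ticket 3 (Null pointer): agent_id=5 -> matches Julia
  - ticket 4 (Missing icon): agent_id=NULL, no match -> kept with NULL
  - ticket 5 (Memory leak): agent_id=4 -> matches Rosa
  - ticket 6 (Stale cache): agent_id=4 -> matches Rosa
  - ticket 7 (Race condition): agent_id=NULL, no match -> kept with NULL
All 7 rows appear; 2 have NULL agent.

SQL:
SELECT a.title, b.name AS agent
FROM tickets a
LEFT JOIN agents b ON a.agent_id = b.id

Result:
title          | agent
---------------+------
Wrong total    | Rosa 
Bad redirect   | Iris 
Null pointer   | Julia
Missing icon   | NULL 
Memory leak    | Rosa 
Stale cache    | Rosa 
Race condition | NULL 


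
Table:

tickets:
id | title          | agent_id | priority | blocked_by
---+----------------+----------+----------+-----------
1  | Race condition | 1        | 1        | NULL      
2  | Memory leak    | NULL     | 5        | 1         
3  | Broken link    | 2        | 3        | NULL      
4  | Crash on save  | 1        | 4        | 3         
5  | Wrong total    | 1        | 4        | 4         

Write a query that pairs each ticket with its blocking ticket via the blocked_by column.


This is a self-join: tickets is joined to a second copy of itself, matching each row's blocked_by to another row's id. Use LEFT JOIN so rows with blocked_by=NULL are kept.
  - ticket 1 (Race condition): blocked_by=NULL -> NULL
  - ticket 2 (Memory leak): blocked_by=1 -> Race condition
  - ticket 3 (Broken link): blocked_by=NULL -> NULL
  - ticket 4 (Crash on save): blocked_by=3 -> Broken link
  - ticket 5 (Wrong total): blocked_by=4 -> Crash on save

SQL:
SELECT a.title AS item, b.title AS blocked_by
FROM tickets a
LEFT JOIN tickets b ON a.blocked_by = b.id

Result:
item           | blocked_by    
---------------+---------------
Race condition | NULL          
Memory leak    | Race condition
Broken link    | NULL          
Crash on save  | Broken link   
Wrong total    | Crash on save 


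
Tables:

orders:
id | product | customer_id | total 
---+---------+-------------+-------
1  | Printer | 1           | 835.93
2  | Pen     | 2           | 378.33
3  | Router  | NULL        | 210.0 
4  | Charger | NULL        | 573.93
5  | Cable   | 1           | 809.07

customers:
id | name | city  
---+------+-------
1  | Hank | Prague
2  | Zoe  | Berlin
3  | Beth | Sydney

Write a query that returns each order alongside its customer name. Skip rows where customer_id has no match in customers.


INNER JOIN keeps only orders rows whose customer_id matches an id in customers. Walk through each order:
  - order 1 (Printer): customer_id=1 -> matches Hank
  - order 2 (Pen): customer_id=2 -> matches Zoe
  - order 3 (Router): customer_id=NULL, no match -> dropped
  - order 4 (Charger): customer_id=NULL, no match -> dropped
  - order 5 (Cable): customer_id=1 -> matches Hank
So 2 of 5 rows are dropped.

SQL:
SELECT a.product, b.name AS customer
FROM orders a
INNER JOIN customers b ON a.customer_id = b.id

Result:
product | customer
--------+---------
Printer | Hank    
Pen     | Zoe     
Cable   | Hank    


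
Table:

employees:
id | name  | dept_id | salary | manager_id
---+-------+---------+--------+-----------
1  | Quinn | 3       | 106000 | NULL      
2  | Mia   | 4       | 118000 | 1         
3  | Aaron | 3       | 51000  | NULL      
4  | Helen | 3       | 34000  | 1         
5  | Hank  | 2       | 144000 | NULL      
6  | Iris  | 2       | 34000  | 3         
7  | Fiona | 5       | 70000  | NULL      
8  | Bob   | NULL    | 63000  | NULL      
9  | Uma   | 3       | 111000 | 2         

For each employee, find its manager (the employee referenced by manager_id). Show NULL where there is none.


This is a self-join: employees is joined to a second copy of itself, matching each row's manager_id to another row's id. Use LEFT JOIN so rows with manager_id=NULL are kept.
  - employee 1 (Quinn): manager_id=NULL -> NULL
  - employee 2 (Mia): manager_id=1 -> Quinn
  - employee 3 (Aaron): manager_id=NULL -> NULL
  - employee 4 (Helen): manager_id=1 -> Quinn
  - employee 5 (Hank): manager_id=NULL -> NULL
  - employee 6 (Iris): manager_id=3 -> Aaron
  - employee 7 (Fiona): manager_id=NULL -> NULL
  - employee 8 (Bob): manager_id=NULL -> NULL
  - employee 9 (Uma): manager_id=2 -> Mia

SQL:
SELECT a.name AS item, b.name AS manager
FROM employees a
LEFT JOIN employees b ON a.manager_id = b.id

Result:
item  | manager
------+--------
Quinn | NULL   
Mia   | Quinn  
Aaron | NULL   
Helen | Quinn  
Hank  | NULL   
Iris  | Aaron  
Fiona | NULL   
Bob   | NULL   
Uma   | Mia    


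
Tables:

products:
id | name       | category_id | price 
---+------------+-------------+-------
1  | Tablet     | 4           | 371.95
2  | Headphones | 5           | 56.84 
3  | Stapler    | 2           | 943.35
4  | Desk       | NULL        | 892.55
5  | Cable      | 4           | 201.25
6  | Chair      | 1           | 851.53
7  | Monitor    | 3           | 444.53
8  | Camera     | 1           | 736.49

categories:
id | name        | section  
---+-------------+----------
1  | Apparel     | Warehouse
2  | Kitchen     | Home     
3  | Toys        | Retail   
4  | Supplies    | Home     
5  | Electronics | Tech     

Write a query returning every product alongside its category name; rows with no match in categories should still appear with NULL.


LEFT JOIN keeps every row from products (the left table); where category_id has no match in categories, the category columns become NULL. Walk through each product:
  - product 1 (Tablet): category_id=4 -> matches Supplies
  - product 2 (Headphones): category_id=5 -> matches Electronics
  - product 3 (Stapler): category_id=2 -> matches Kitchen
  - product 4 (Desk): category_id=NULL, no match -> kept with NULL
  - product 5 (Cable): category_id=4 -> matches Supplies
  - product 6 (Chair): category_id=1 -> matches Apparel
  - product 7 (Monitor): category_id=3 -> matches Toys
  - product 8 (Camera): category_id=1 -> matches Apparel
All 8 rows appear; 1 has NULL category.

SQL:
SELECT a.name, b.name AS category
FROM products a
LEFT JOIN categories b ON a.category_id = b.id

Result:
name       | category   
-----------+------------
Tablet     | Supplies   
Headphones | Electronics
Stapler    | Kitchen    
Desk       | NULL       
Cable      | Supplies   
Chair      | Apparel    
Monitor    | Toys       
Camera     | Apparel    


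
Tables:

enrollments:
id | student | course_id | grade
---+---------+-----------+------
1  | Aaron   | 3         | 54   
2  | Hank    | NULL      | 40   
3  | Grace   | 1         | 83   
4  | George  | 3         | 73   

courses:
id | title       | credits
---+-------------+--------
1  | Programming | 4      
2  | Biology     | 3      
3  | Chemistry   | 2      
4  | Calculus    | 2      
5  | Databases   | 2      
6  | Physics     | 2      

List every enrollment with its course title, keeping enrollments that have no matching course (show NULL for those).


LEFT JOIN keeps every row from enrollments (the left table); where course_id has no match in courses, the course columns become NULL. Walk through each enrollment:
  - enrollment 1 (Aaron): course_id=3 -> matches Chemistry
  - enrollment 2 (Hank): course_id=NULL, no match -> kept with NULL
  - enrollment 3 (Grace): course_id=1 -> matches Programming
  - enrollment 4 (George): course_id=3 -> matches Chemistry
All 4 rows appear; 1 has NULL course.

SQL:
SELECT a.student, b.title AS course
FROM enrollments a
LEFT JOIN courses b ON a.course_id = b.id

Result:
student | course     
--------+------------
Aaron   | Chemistry  
Hank    | NULL       
Grace   | Programming
George  | Chemistry  


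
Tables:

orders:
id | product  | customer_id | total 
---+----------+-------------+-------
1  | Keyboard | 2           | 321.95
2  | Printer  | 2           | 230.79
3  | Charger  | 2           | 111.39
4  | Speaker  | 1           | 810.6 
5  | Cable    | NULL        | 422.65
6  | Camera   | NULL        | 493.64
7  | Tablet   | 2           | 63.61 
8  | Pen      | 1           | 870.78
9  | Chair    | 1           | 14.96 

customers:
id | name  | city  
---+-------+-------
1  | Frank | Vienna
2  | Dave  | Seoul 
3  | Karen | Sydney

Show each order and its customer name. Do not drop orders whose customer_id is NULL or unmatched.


LEFT JOIN keeps every row from orders (the left table); where customer_id has no match in customers, the customer columns become NULL. Walk through each order:
  - order 1 (Keyboard): customer_id=2 -> matches Dave
  - order 2 (Printer): customer_id=2 -> matches Dave
  - order 3 (Charger): customer_id=2 -> matches Dave
  - order 4 (Speaker): customer_id=1 -> matches Frank
  - order 5 (Cable): customer_id=NULL, no match -> kept with NULL
  - order 6 (Camera): customer_id=NULL, no match -> kept with NULL
  - order 7 (Tablet): customer_id=2 -> matches Dave
  - order 8 (Pen): customer_id=1 -> matches Frank
  - order 9 (Chair): customer_id=1 -> matches Frank
All 9 rows appear; 2 have NULL customer.

SQL:
SELECT a.product, b.name AS customer
FROM orders a
LEFT JOIN customers b ON a.customer_id = b.id

Result:
product  | customer
---------+---------
Keyboard | Dave    
Printer  | Dave    
Charger  | Dave    
Speaker  | Frank   
Cable    | NULL    
Camera   | NULL    
Tablet   | Dave    
Pen      | Frank   
Chair    | Frank   


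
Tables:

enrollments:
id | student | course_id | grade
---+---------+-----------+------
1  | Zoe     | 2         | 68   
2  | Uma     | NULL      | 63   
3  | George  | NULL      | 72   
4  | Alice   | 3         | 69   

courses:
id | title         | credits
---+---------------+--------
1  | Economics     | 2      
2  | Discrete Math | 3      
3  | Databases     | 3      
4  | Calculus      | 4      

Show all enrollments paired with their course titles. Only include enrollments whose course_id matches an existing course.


INNER JOIN keeps only enrollments rows whose course_id matches an id in courses. Walk through each enrollment:
  - enrollment 1 (Zoe): course_id=2 -> matches Discrete Math
  - enrollment 2 (Uma): course_id=NULL, no match -> dropped
  - enrollment 3 (George): course_id=NULL, no match -> dropped
  - enrollment 4 (Alice): course_id=3 -> matches Databases
So 2 of 4 rows are dropped.

SQL:
SELECT a.student, b.title AS course
FROM enrollments a
INNER JOIN courses b ON a.course_id = b.id

Result:
student | course       
--------+--------------
Zoe     | Discrete Math
Alice   | Databases    


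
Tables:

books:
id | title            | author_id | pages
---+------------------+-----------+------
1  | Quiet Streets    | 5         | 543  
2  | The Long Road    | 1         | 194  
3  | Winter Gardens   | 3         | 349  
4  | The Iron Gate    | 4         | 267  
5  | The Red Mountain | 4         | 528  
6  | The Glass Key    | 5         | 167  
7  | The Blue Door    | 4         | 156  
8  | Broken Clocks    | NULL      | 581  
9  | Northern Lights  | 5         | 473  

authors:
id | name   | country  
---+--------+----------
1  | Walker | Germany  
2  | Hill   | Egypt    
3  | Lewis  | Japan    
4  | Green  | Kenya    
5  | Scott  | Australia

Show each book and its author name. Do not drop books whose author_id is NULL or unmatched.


LEFT JOIN keeps every row from books (the left table); where author_id has no match in authors, the author columns become NULL. Walk through each book:
  - book 1 (Quiet Streets): author_id=5 -> matches Scott
  - book 2 (The Long Road): author_id=1 -> matches Walker
  - book 3 (Winter Gardens): author_id=3 -> matches Lewis
  - book 4 (The Iron Gate): author_id=4 -> matches Green
  - book 5 (The Red Mountain): author_id=4 -> matches Green
  - book 6 (The Glass Key): author_id=5 -> matches Scott
  - book 7 (The Blue Door): author_id=4 -> matches Green
  - book 8 (Broken Clocks): author_id=NULL, no match -> kept with NULL
  - book 9 (Northern Lights): author_id=5 -> matches Scott
All 9 rows appear; 1 has NULL author.

SQL:
SELECT a.title, b.name AS author
FROM books a
LEFT JOIN authors b ON a.author_id = b.id

Result:
title            | author
-----------------+-------
Quiet Streets    | Scott 
The Long Road    | Walker
Winter Gardens   | Lewis 
The Iron Gate    | Green 
The Red Mountain | Green 
The Glass Key    | Scott 
The Blue Door    | Green 
Broken Clocks    | NULL  
Northern Lights  | Scott 
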